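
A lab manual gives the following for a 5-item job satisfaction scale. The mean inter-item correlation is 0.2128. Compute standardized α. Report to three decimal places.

α = 0.575

Standardized α = k·r̄ / (1 + (k−1)·r̄) = 5 × 0.2128 / (1 + 4 × 0.2128)
  = 1.0640 / 1.8512 = 0.575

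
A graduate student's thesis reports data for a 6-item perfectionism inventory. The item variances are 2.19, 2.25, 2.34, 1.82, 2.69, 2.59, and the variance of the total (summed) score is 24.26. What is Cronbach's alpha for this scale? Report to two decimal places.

Cronbach's alpha = 0.51

sum of item variances = 2.19 + 2.25 + 2.34 + 1.82 + 2.69 + 2.59 = 13.88
α = (k/(k−1))·(1 − sum of item variances/Var(T)) = (6/5)·(1 − 13.88/24.26) = 0.51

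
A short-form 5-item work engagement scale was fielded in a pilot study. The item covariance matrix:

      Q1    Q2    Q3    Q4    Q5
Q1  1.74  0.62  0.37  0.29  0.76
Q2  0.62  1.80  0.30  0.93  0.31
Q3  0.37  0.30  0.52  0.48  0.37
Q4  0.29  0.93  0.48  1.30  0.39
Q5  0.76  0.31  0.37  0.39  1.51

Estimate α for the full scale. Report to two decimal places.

ΣVar(i) = 1.74 + 1.80 + 0.52 + 1.30 + 1.51 = 6.87
Sum of the distinct covariances = 4.82
Var(T) = 6.87 + 2 × 4.82 = 16.51
α = (k/(k−1))·(1 − ΣVar(i)/Var(T)) = (5/4)·(1 − 6.87/16.51) = 0.73

α = 0.73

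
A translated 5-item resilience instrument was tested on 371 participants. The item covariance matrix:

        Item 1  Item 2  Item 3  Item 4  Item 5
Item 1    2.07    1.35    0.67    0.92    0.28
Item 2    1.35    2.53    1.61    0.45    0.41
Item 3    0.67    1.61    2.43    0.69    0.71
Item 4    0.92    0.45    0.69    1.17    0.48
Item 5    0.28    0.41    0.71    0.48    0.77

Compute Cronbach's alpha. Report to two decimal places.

sum of item variances = 2.07 + 2.53 + 2.43 + 1.17 + 0.77 = 8.97
Sum of the distinct covariances = 7.57
σ²_T = 8.97 + 2 × 7.57 = 24.11
α = (k/(k−1))·(1 − sum of item variances/σ²_T) = (5/4)·(1 − 8.97/24.11) = 0.78

α = 0.78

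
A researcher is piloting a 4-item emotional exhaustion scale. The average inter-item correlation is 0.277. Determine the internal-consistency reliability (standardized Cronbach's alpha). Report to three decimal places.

Standardized α = k·r̄ / (1 + (k−1)·r̄) = 4 × 0.277 / (1 + 3 × 0.277)
  = 1.1080 / 1.8310 = 0.605

standardized Cronbach's alpha = 0.605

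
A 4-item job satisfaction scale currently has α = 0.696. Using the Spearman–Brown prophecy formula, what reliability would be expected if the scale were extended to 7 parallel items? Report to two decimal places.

predicted reliability = 0.80

Length factor m = 7/4 = 1.7500
α' = m·α / (1 + (m−1)·α)
   = 7/4 × 0.696 / (1 + (7/4 − 1) × 0.696)
   = 1.2180 / 1.5220 = 0.80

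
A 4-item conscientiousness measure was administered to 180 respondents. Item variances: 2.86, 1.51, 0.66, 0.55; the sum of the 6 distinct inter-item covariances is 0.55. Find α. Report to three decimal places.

α = 0.220

sum of item variances = 2.86 + 1.51 + 0.66 + 0.55 = 5.58
Sum of distinct covariances = 0.55
total variance = sum of item variances + 2·Σcov = 5.58 + 2 × 0.55 = 6.68
α = (4/3)·(1 − 5.58/6.68) = 0.220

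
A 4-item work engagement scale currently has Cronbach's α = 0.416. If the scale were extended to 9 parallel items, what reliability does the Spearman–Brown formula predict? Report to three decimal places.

Length factor m = 9/4 = 2.2500
α' = m·α / (1 + (m−1)·α)
   = 9/4 × 0.416 / (1 + (9/4 − 1) × 0.416)
   = 0.9360 / 1.5200 = 0.616

predicted reliability = 0.616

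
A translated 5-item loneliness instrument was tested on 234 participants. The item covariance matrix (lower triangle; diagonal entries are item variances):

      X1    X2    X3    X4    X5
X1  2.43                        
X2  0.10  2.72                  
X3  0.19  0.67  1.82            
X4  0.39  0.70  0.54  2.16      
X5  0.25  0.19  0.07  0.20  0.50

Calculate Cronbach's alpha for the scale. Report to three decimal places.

Σσᵢ² = 2.43 + 2.72 + 1.82 + 2.16 + 0.50 = 9.63
Σ_{i<j} σ_ij = 3.30
σ²_total = 9.63 + 2 × 3.30 = 16.23
α = (k/(k−1))·(1 − Σσᵢ²/σ²_total) = (5/4)·(1 − 9.63/16.23) = 0.508

Cronbach's alpha = 0.508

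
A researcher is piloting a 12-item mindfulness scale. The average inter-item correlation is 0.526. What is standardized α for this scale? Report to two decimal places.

standardized α = 0.93

Standardized α = k·r̄ / (1 + (k−1)·r̄) = 12 × 0.526 / (1 + 11 × 0.526)
  = 6.3120 / 6.7860 = 0.93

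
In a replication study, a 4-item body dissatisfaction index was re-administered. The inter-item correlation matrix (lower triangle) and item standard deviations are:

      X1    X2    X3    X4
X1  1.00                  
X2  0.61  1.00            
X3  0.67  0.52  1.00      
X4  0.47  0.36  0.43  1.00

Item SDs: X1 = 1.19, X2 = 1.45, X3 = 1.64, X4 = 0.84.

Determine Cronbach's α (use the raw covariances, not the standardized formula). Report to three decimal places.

Cronbach's α = 0.795

Σσ²ᵢ = 1.19² + 1.45² + 1.64² + 0.84² = 6.9138
Covariances σ_ij = r_ij · s_i · s_j:
  σ(X1,X2) = 0.61 × 1.19 × 1.45 = 1.0526
  σ(X1,X3) = 0.67 × 1.19 × 1.64 = 1.3076
  σ(X1,X4) = 0.47 × 1.19 × 0.84 = 0.4698
  σ(X2,X3) = 0.52 × 1.45 × 1.64 = 1.2366
  σ(X2,X4) = 0.36 × 1.45 × 0.84 = 0.4385
  σ(X3,X4) = 0.43 × 1.64 × 0.84 = 0.5924
σ²_T = Σσ²ᵢ + 2·Σσ_ij = 6.9138 + 2 × 5.0975 = 17.1088
α = (4/3)·(1 − 6.9138/17.1088) = 0.795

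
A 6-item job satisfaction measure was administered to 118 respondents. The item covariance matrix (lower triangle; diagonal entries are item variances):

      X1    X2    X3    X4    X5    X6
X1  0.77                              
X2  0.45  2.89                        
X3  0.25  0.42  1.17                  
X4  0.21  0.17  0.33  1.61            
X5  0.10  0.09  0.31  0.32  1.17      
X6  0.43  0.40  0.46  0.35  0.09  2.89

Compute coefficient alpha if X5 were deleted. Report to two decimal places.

coefficient alpha = 0.53

Remaining items: X1, X2, X3, X4, X6 (k = 5).
Σσ²ᵢ = 0.77 + 2.89 + 1.17 + 1.61 + 2.89 = 9.33
total variance = 9.33 + 2 × 3.47 = 16.27
α (item deleted) = (5/4)·(1 − 9.33/16.27) = 0.53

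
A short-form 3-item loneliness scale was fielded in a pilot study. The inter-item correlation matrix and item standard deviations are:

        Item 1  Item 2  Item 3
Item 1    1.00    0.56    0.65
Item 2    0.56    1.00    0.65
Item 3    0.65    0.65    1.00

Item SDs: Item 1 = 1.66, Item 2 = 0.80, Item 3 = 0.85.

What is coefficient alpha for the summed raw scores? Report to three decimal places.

Σσ²ᵢ = 1.66² + 0.80² + 0.85² = 4.1181
Covariances σ_ij = r_ij · s_i · s_j:
  σ(Item 1,Item 2) = 0.56 × 1.66 × 0.80 = 0.7437
  σ(Item 1,Item 3) = 0.65 × 1.66 × 0.85 = 0.9171
  σ(Item 2,Item 3) = 0.65 × 0.80 × 0.85 = 0.4420
σ²_T = Σσ²ᵢ + 2·Σσ_ij = 4.1181 + 2 × 2.1028 = 8.3237
α = (3/2)·(1 − 4.1181/8.3237) = 0.758

α = 0.758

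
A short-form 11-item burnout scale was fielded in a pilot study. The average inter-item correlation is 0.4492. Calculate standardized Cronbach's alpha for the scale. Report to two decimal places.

Standardized α = k·r̄ / (1 + (k−1)·r̄) = 11 × 0.4492 / (1 + 10 × 0.4492)
  = 4.9412 / 5.4920 = 0.90

α = 0.90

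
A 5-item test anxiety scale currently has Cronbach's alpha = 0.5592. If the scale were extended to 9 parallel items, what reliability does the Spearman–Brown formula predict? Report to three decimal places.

predicted reliability = 0.695

Length factor m = 9/5 = 1.8000
α' = m·α / (1 + (m−1)·α)
   = 9/5 × 0.5592 / (1 + (9/5 − 1) × 0.5592)
   = 1.0066 / 1.4474 = 0.695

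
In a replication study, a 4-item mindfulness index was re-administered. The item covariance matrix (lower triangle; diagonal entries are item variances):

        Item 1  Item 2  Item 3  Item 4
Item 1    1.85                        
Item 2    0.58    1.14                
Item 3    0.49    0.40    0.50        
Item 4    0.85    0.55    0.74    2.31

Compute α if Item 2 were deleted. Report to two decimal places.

Remaining items: Item 1, Item 3, Item 4 (k = 3).
sum of item variances = 1.85 + 0.50 + 2.31 = 4.66
Var(T) = 4.66 + 2 × 2.08 = 8.82
α (item deleted) = (3/2)·(1 − 4.66/8.82) = 0.71

α = 0.71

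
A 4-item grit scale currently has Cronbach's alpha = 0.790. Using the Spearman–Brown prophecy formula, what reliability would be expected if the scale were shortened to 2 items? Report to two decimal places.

Length factor m = 2/4 = 0.5000
α' = m·α / (1 − (1−m)·α)
   = 2/4 × 0.790 / (1 − (1 − 2/4) × 0.790)
   = 0.3950 / 0.6050 = 0.65

predicted reliability = 0.65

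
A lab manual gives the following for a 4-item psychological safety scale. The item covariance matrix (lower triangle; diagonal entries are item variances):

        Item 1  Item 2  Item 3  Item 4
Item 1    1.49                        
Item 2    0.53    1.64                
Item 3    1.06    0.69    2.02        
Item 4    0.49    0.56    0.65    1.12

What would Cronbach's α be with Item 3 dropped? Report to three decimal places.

α = 0.640

Remaining items: Item 1, Item 2, Item 4 (k = 3).
Σσ²ᵢ = 1.49 + 1.64 + 1.12 = 4.25
σ²_T = 4.25 + 2 × 1.58 = 7.41
α (item deleted) = (3/2)·(1 − 4.25/7.41) = 0.640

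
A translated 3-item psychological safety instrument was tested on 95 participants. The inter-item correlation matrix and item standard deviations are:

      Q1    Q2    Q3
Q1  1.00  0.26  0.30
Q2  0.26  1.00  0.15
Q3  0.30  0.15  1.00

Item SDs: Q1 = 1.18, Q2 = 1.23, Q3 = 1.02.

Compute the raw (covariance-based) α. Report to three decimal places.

α = 0.479

Σσ²ᵢ = 1.18² + 1.23² + 1.02² = 3.9457
Covariances σ_ij = r_ij · s_i · s_j:
  σ(Q1,Q2) = 0.26 × 1.18 × 1.23 = 0.3774
  σ(Q1,Q3) = 0.30 × 1.18 × 1.02 = 0.3611
  σ(Q2,Q3) = 0.15 × 1.23 × 1.02 = 0.1882
σ²_T = Σσ²ᵢ + 2·Σσ_ij = 3.9457 + 2 × 0.9267 = 5.7991
α = (3/2)·(1 − 3.9457/5.7991) = 0.479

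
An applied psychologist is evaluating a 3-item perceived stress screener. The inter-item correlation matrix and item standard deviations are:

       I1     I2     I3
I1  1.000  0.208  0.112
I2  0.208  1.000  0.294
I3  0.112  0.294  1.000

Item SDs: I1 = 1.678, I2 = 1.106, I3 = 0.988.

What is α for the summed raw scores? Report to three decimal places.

Σσ²ᵢ = 1.678² + 1.106² + 0.988² = 5.0151
Covariances σ_ij = r_ij · s_i · s_j:
  σ(I1,I2) = 0.208 × 1.678 × 1.106 = 0.3860
  σ(I1,I3) = 0.112 × 1.678 × 0.988 = 0.1857
  σ(I2,I3) = 0.294 × 1.106 × 0.988 = 0.3213
σ²_T = Σσ²ᵢ + 2·Σσ_ij = 5.0151 + 2 × 0.8930 = 6.8011
α = (3/2)·(1 − 5.0151/6.8011) = 0.394

α = 0.394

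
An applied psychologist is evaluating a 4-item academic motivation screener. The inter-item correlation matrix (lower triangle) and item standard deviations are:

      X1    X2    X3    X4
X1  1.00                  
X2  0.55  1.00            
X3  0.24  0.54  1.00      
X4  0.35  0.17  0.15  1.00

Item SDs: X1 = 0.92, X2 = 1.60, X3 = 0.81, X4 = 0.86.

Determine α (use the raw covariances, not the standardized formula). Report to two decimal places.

α = 0.65

Σσ²ᵢ = 0.92² + 1.60² + 0.81² + 0.86² = 4.8021
Covariances σ_ij = r_ij · s_i · s_j:
  σ(X1,X2) = 0.55 × 0.92 × 1.60 = 0.8096
  σ(X1,X3) = 0.24 × 0.92 × 0.81 = 0.1788
  σ(X1,X4) = 0.35 × 0.92 × 0.86 = 0.2769
  σ(X2,X3) = 0.54 × 1.60 × 0.81 = 0.6998
  σ(X2,X4) = 0.17 × 1.60 × 0.86 = 0.2339
  σ(X3,X4) = 0.15 × 0.81 × 0.86 = 0.1045
σ²_T = Σσ²ᵢ + 2·Σσ_ij = 4.8021 + 2 × 2.3035 = 9.4091
α = (4/3)·(1 − 4.8021/9.4091) = 0.65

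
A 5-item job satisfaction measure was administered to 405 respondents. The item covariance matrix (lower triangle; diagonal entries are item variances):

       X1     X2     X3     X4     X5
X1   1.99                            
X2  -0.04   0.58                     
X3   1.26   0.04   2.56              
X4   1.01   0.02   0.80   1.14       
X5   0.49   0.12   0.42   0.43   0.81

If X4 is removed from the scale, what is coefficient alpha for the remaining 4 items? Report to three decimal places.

Remaining items: X1, X2, X3, X5 (k = 4).
sum of item variances = 1.99 + 0.58 + 2.56 + 0.81 = 5.94
σ²_T = 5.94 + 2 × 2.29 = 10.52
α (item deleted) = (4/3)·(1 − 5.94/10.52) = 0.580

α = 0.580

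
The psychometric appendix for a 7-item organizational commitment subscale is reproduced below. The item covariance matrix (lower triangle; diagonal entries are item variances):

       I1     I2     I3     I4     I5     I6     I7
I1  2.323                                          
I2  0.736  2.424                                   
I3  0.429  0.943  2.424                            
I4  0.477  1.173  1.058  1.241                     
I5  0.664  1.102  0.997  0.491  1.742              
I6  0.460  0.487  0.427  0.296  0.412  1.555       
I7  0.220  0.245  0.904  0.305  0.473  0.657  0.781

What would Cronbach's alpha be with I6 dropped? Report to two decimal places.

α = 0.78

Remaining items: I1, I2, I3, I4, I5, I7 (k = 6).
Σσ²ᵢ = 2.323 + 2.424 + 2.424 + 1.241 + 1.742 + 0.781 = 10.935
σ²_total = 10.935 + 2 × 10.217 = 31.369
α (item deleted) = (6/5)·(1 − 10.935/31.369) = 0.78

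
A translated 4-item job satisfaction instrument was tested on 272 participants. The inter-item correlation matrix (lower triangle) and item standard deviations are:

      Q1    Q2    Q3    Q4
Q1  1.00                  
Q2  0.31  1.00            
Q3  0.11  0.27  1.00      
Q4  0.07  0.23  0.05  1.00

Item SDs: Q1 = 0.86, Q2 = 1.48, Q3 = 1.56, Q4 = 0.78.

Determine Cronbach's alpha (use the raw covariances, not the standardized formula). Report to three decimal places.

α = 0.453

Σσ²ᵢ = 0.86² + 1.48² + 1.56² + 0.78² = 5.9720
Covariances σ_ij = r_ij · s_i · s_j:
  σ(Q1,Q2) = 0.31 × 0.86 × 1.48 = 0.3946
  σ(Q1,Q3) = 0.11 × 0.86 × 1.56 = 0.1476
  σ(Q1,Q4) = 0.07 × 0.86 × 0.78 = 0.0470
  σ(Q2,Q3) = 0.27 × 1.48 × 1.56 = 0.6234
  σ(Q2,Q4) = 0.23 × 1.48 × 0.78 = 0.2655
  σ(Q3,Q4) = 0.05 × 1.56 × 0.78 = 0.0608
σ²_T = Σσ²ᵢ + 2·Σσ_ij = 5.9720 + 2 × 1.5389 = 9.0498
α = (4/3)·(1 − 5.9720/9.0498) = 0.453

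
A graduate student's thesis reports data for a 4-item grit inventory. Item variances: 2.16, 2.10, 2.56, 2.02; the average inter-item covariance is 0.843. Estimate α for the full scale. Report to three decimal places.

α = 0.712

ΣVar(i) = 2.16 + 2.10 + 2.56 + 2.02 = 8.84
Sum of the 6 distinct covariances = 6 × 0.843 = 5.058
σ²_total = ΣVar(i) + 2·Σcov = 8.84 + 2 × 5.058 = 18.956
α = (4/3)·(1 − 8.84/18.956) = 0.712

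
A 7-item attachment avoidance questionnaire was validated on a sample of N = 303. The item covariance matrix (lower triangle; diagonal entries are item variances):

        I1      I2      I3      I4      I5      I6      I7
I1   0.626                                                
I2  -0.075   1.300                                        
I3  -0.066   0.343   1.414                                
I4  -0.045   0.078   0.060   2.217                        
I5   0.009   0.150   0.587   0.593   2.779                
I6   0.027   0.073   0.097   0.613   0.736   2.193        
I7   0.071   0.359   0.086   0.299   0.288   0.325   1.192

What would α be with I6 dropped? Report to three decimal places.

α = 0.438

Remaining items: I1, I2, I3, I4, I5, I7 (k = 6).
Σσ²ᵢ = 0.626 + 1.300 + 1.414 + 2.217 + 2.779 + 1.192 = 9.528
Var(T) = 9.528 + 2 × 2.737 = 15.002
α (item deleted) = (6/5)·(1 − 9.528/15.002) = 0.438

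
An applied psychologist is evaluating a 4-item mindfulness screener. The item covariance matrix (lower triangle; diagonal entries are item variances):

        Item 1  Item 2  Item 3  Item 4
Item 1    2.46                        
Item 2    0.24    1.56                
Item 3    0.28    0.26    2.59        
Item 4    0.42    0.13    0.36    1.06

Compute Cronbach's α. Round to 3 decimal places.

α = 0.408

Σσᵢ² = 2.46 + 1.56 + 2.59 + 1.06 = 7.67
Sum of off-diagonal covariances = 1.69
σ²_T = 7.67 + 2 × 1.69 = 11.05
α = (k/(k−1))·(1 − Σσᵢ²/σ²_T) = (4/3)·(1 − 7.67/11.05) = 0.408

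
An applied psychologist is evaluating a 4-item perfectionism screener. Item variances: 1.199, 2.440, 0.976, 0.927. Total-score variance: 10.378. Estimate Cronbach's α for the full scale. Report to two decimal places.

sum of item variances = 1.199 + 2.440 + 0.976 + 0.927 = 5.542
α = (k/(k−1))·(1 − sum of item variances/total variance) = (4/3)·(1 − 5.542/10.378) = 0.62

Cronbach's α = 0.62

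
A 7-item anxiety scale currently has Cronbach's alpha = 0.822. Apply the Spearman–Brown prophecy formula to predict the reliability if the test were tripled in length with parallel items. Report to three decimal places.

Length factor m = 3
α' = m·α / (1 + (m−1)·α)
   = 3 × 0.822 / (1 + (3 − 1) × 0.822)
   = 2.4660 / 2.6440 = 0.933

predicted reliability = 0.933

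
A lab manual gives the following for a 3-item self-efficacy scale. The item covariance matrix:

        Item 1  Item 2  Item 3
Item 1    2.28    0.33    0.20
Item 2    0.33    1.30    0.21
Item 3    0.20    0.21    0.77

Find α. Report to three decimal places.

α = 0.381

ΣVar(i) = 2.28 + 1.30 + 0.77 = 4.35
Sum of the distinct covariances = 0.74
total variance = 4.35 + 2 × 0.74 = 5.83
α = (k/(k−1))·(1 − ΣVar(i)/total variance) = (3/2)·(1 − 4.35/5.83) = 0.381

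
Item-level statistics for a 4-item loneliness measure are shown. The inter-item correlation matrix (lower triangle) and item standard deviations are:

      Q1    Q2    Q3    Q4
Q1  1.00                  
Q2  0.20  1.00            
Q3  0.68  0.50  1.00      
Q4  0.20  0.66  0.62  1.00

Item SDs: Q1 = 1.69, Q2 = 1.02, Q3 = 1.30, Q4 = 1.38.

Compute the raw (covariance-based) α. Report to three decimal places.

α = 0.763

Σσ²ᵢ = 1.69² + 1.02² + 1.30² + 1.38² = 7.4909
Covariances σ_ij = r_ij · s_i · s_j:
  σ(Q1,Q2) = 0.20 × 1.69 × 1.02 = 0.3448
  σ(Q1,Q3) = 0.68 × 1.69 × 1.30 = 1.4940
  σ(Q1,Q4) = 0.20 × 1.69 × 1.38 = 0.4664
  σ(Q2,Q3) = 0.50 × 1.02 × 1.30 = 0.6630
  σ(Q2,Q4) = 0.66 × 1.02 × 1.38 = 0.9290
  σ(Q3,Q4) = 0.62 × 1.30 × 1.38 = 1.1123
σ²_T = Σσ²ᵢ + 2·Σσ_ij = 7.4909 + 2 × 5.0095 = 17.5099
α = (4/3)·(1 − 7.4909/17.5099) = 0.763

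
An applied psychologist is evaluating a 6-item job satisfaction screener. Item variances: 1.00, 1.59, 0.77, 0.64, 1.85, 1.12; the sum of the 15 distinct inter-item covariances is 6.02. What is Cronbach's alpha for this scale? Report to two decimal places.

Cronbach's alpha = 0.76

Σσᵢ² = 1.00 + 1.59 + 0.77 + 0.64 + 1.85 + 1.12 = 6.97
Sum of distinct covariances = 6.02
σ²_total = Σσᵢ² + 2·Σcov = 6.97 + 2 × 6.02 = 19.01
α = (6/5)·(1 − 6.97/19.01) = 0.76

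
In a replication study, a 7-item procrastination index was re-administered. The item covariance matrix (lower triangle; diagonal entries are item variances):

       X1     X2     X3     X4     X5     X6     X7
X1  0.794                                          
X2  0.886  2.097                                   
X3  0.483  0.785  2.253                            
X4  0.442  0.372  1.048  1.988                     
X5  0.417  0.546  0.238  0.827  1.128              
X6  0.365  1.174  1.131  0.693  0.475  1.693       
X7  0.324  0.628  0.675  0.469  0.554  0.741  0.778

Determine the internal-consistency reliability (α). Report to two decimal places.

α = 0.83

ΣVar(i) = 0.794 + 2.097 + 2.253 + 1.988 + 1.128 + 1.693 + 0.778 = 10.731
Sum of the distinct covariances = 13.273
Var(T) = 10.731 + 2 × 13.273 = 37.277
α = (k/(k−1))·(1 − ΣVar(i)/Var(T)) = (7/6)·(1 − 10.731/37.277) = 0.83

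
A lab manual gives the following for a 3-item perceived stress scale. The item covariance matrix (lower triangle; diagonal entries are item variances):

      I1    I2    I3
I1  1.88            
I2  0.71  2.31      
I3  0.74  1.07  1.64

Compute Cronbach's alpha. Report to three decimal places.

Cronbach's alpha = 0.695

Σσ²ᵢ = 1.88 + 2.31 + 1.64 = 5.83
Sum of the distinct covariances = 2.52
Var(T) = 5.83 + 2 × 2.52 = 10.87
α = (k/(k−1))·(1 − Σσ²ᵢ/Var(T)) = (3/2)·(1 − 5.83/10.87) = 0.695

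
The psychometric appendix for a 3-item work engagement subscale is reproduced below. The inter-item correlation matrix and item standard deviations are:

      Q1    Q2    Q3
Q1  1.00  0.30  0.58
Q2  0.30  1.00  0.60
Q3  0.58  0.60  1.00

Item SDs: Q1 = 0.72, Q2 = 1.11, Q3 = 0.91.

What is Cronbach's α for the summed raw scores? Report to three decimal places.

Σσ²ᵢ = 0.72² + 1.11² + 0.91² = 2.5786
Covariances σ_ij = r_ij · s_i · s_j:
  σ(Q1,Q2) = 0.30 × 0.72 × 1.11 = 0.2398
  σ(Q1,Q3) = 0.58 × 0.72 × 0.91 = 0.3800
  σ(Q2,Q3) = 0.60 × 1.11 × 0.91 = 0.6061
σ²_T = Σσ²ᵢ + 2·Σσ_ij = 2.5786 + 2 × 1.2259 = 5.0304
α = (3/2)·(1 − 2.5786/5.0304) = 0.731

α = 0.731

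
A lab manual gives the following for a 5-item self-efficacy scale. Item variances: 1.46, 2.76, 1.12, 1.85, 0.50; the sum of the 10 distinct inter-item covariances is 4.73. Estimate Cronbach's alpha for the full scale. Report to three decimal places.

Σσᵢ² = 1.46 + 2.76 + 1.12 + 1.85 + 0.50 = 7.69
Sum of distinct covariances = 4.73
Var(T) = Σσᵢ² + 2·Σcov = 7.69 + 2 × 4.73 = 17.15
α = (5/4)·(1 − 7.69/17.15) = 0.690

Cronbach's alpha = 0.690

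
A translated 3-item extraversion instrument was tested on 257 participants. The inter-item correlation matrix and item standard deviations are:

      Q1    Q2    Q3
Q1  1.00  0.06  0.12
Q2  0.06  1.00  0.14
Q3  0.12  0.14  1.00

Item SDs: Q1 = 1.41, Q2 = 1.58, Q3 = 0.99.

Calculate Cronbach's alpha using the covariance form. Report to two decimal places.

Cronbach's alpha = 0.24

Σσ²ᵢ = 1.41² + 1.58² + 0.99² = 5.4646
Covariances σ_ij = r_ij · s_i · s_j:
  σ(Q1,Q2) = 0.06 × 1.41 × 1.58 = 0.1337
  σ(Q1,Q3) = 0.12 × 1.41 × 0.99 = 0.1675
  σ(Q2,Q3) = 0.14 × 1.58 × 0.99 = 0.2190
σ²_T = Σσ²ᵢ + 2·Σσ_ij = 5.4646 + 2 × 0.5202 = 6.5050
α = (3/2)·(1 − 5.4646/6.5050) = 0.24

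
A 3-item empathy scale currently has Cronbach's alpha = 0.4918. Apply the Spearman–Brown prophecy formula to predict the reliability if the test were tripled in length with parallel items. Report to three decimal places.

Length factor m = 3
α' = m·α / (1 + (m−1)·α)
   = 3 × 0.4918 / (1 + (3 − 1) × 0.4918)
   = 1.4754 / 1.9836 = 0.744

predicted reliability = 0.744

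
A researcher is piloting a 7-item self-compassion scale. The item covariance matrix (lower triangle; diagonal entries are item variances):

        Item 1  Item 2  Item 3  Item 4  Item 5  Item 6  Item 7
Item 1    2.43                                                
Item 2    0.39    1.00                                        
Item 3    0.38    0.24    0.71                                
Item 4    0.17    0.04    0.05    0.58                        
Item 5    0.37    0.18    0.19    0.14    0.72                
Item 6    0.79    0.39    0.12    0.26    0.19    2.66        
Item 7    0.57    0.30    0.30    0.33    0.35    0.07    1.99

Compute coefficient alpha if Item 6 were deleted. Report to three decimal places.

Remaining items: Item 1, Item 2, Item 3, Item 4, Item 5, Item 7 (k = 6).
Σσ²ᵢ = 2.43 + 1.00 + 0.71 + 0.58 + 0.72 + 1.99 = 7.43
σ²_T = 7.43 + 2 × 4.00 = 15.43
α (item deleted) = (6/5)·(1 − 7.43/15.43) = 0.622

α = 0.622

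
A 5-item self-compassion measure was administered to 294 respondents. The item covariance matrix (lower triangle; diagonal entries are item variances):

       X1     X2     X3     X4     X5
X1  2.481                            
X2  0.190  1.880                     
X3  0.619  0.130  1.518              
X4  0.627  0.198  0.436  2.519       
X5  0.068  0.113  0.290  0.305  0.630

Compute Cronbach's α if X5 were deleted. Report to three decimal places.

Cronbach's α = 0.458

Remaining items: X1, X2, X3, X4 (k = 4).
ΣVar(i) = 2.481 + 1.880 + 1.518 + 2.519 = 8.398
σ²_T = 8.398 + 2 × 2.200 = 12.798
α (item deleted) = (4/3)·(1 − 8.398/12.798) = 0.458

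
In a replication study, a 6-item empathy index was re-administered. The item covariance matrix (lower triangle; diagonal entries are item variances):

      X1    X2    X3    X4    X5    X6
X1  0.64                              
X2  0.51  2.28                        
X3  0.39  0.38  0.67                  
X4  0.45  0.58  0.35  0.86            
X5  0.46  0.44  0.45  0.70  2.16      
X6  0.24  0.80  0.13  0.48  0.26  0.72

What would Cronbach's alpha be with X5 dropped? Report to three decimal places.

Remaining items: X1, X2, X3, X4, X6 (k = 5).
sum of item variances = 0.64 + 2.28 + 0.67 + 0.86 + 0.72 = 5.17
Var(T) = 5.17 + 2 × 4.31 = 13.79
α (item deleted) = (5/4)·(1 − 5.17/13.79) = 0.781

Cronbach's alpha = 0.781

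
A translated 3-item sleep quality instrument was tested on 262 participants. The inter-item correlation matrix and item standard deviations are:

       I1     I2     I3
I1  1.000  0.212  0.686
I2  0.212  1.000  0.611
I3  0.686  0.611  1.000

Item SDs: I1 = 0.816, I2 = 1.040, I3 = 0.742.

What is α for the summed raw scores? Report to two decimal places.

α = 0.72

Σσ²ᵢ = 0.816² + 1.040² + 0.742² = 2.2980
Covariances σ_ij = r_ij · s_i · s_j:
  σ(I1,I2) = 0.212 × 0.816 × 1.040 = 0.1799
  σ(I1,I3) = 0.686 × 0.816 × 0.742 = 0.4154
  σ(I2,I3) = 0.611 × 1.040 × 0.742 = 0.4715
σ²_T = Σσ²ᵢ + 2·Σσ_ij = 2.2980 + 2 × 1.0668 = 4.4316
α = (3/2)·(1 − 2.2980/4.4316) = 0.72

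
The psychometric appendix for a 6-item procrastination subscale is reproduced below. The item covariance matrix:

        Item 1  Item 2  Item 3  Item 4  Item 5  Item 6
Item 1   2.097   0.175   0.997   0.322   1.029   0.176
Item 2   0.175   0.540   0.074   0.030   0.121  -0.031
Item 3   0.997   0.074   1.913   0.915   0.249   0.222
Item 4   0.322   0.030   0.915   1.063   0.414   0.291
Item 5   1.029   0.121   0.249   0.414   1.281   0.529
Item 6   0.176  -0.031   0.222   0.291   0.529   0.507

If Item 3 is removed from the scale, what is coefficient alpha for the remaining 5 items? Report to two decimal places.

Remaining items: Item 1, Item 2, Item 4, Item 5, Item 6 (k = 5).
sum of item variances = 2.097 + 0.540 + 1.063 + 1.281 + 0.507 = 5.488
Var(T) = 5.488 + 2 × 3.056 = 11.600
α (item deleted) = (5/4)·(1 − 5.488/11.600) = 0.66

coefficient alpha = 0.66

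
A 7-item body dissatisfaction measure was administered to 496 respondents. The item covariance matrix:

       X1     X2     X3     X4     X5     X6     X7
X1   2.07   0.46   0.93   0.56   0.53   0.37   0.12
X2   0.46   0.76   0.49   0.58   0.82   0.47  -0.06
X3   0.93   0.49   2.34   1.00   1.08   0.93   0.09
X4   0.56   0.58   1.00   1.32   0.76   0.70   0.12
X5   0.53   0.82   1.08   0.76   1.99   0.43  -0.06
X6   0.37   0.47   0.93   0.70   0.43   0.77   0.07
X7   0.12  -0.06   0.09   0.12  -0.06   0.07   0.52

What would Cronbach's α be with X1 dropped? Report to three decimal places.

α = 0.790

Remaining items: X2, X3, X4, X5, X6, X7 (k = 6).
Σσ²ᵢ = 0.76 + 2.34 + 1.32 + 1.99 + 0.77 + 0.52 = 7.70
σ²_total = 7.70 + 2 × 7.42 = 22.54
α (item deleted) = (6/5)·(1 − 7.70/22.54) = 0.790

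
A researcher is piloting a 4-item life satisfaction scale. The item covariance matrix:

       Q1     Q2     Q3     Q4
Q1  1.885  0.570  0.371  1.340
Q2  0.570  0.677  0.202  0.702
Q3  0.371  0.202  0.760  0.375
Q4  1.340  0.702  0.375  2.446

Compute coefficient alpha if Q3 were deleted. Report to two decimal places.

Remaining items: Q1, Q2, Q4 (k = 3).
Σσᵢ² = 1.885 + 0.677 + 2.446 = 5.008
total variance = 5.008 + 2 × 2.612 = 10.232
α (item deleted) = (3/2)·(1 − 5.008/10.232) = 0.77

α = 0.77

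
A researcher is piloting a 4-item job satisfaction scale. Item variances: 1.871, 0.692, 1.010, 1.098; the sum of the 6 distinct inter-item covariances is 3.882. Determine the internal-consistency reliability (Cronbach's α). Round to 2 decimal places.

sum of item variances = 1.871 + 0.692 + 1.010 + 1.098 = 4.671
Sum of distinct covariances = 3.882
σ²_T = sum of item variances + 2·Σcov = 4.671 + 2 × 3.882 = 12.435
α = (4/3)·(1 − 4.671/12.435) = 0.83

Cronbach's α = 0.83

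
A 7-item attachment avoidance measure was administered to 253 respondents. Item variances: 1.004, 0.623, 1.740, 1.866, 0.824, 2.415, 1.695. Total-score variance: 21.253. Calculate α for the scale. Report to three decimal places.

α = 0.609

Σσ²ᵢ = 1.004 + 0.623 + 1.740 + 1.866 + 0.824 + 2.415 + 1.695 = 10.167
α = (k/(k−1))·(1 − Σσ²ᵢ/σ²_total) = (7/6)·(1 − 10.167/21.253) = 0.609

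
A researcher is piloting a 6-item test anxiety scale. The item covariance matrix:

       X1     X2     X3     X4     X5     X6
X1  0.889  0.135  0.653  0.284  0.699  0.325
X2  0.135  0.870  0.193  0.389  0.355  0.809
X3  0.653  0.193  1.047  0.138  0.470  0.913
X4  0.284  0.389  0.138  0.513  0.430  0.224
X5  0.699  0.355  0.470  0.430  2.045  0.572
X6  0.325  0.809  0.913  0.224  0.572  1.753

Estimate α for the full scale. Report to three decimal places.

Σσᵢ² = 0.889 + 0.870 + 1.047 + 0.513 + 2.045 + 1.753 = 7.117
Σ_{i<j} σ_ij = 6.589
Var(T) = 7.117 + 2 × 6.589 = 20.295
α = (k/(k−1))·(1 − Σσᵢ²/Var(T)) = (6/5)·(1 − 7.117/20.295) = 0.779

α = 0.779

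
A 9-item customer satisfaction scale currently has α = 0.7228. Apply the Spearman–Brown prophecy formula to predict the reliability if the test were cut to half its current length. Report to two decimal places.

Length factor m = 1/2
α' = m·α / (1 − (1−m)·α)
   = 1/2 × 0.7228 / (1 − (1 − 1/2) × 0.7228)
   = 0.3614 / 0.6386 = 0.57

predicted reliability = 0.57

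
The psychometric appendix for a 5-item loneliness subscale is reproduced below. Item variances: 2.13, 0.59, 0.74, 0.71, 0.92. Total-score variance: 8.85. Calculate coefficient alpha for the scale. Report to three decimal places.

Σσᵢ² = 2.13 + 0.59 + 0.74 + 0.71 + 0.92 = 5.09
α = (k/(k−1))·(1 − Σσᵢ²/total variance) = (5/4)·(1 − 5.09/8.85) = 0.531

coefficient alpha = 0.531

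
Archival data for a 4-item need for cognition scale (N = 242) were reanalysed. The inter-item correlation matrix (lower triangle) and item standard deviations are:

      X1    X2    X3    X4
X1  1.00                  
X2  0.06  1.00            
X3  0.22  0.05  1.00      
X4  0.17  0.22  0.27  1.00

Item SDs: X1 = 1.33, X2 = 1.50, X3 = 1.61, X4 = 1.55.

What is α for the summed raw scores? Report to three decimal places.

α = 0.444

Σσ²ᵢ = 1.33² + 1.50² + 1.61² + 1.55² = 9.0135
Covariances σ_ij = r_ij · s_i · s_j:
  σ(X1,X2) = 0.06 × 1.33 × 1.50 = 0.1197
  σ(X1,X3) = 0.22 × 1.33 × 1.61 = 0.4711
  σ(X1,X4) = 0.17 × 1.33 × 1.55 = 0.3505
  σ(X2,X3) = 0.05 × 1.50 × 1.61 = 0.1208
  σ(X2,X4) = 0.22 × 1.50 × 1.55 = 0.5115
  σ(X3,X4) = 0.27 × 1.61 × 1.55 = 0.6738
σ²_T = Σσ²ᵢ + 2·Σσ_ij = 9.0135 + 2 × 2.2474 = 13.5083
α = (4/3)·(1 − 9.0135/13.5083) = 0.444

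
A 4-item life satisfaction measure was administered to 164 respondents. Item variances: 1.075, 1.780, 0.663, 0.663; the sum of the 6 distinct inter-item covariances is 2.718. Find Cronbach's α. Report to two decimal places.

sum of item variances = 1.075 + 1.780 + 0.663 + 0.663 = 4.181
Sum of distinct covariances = 2.718
σ²_T = sum of item variances + 2·Σcov = 4.181 + 2 × 2.718 = 9.617
α = (4/3)·(1 − 4.181/9.617) = 0.75

α = 0.75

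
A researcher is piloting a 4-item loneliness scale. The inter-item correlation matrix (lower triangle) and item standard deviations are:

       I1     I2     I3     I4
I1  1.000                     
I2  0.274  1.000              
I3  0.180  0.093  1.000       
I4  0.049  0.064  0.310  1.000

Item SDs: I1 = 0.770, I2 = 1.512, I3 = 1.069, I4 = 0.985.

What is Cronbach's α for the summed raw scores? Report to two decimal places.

Cronbach's α = 0.40

Σσ²ᵢ = 0.770² + 1.512² + 1.069² + 0.985² = 4.9920
Covariances σ_ij = r_ij · s_i · s_j:
  σ(I1,I2) = 0.274 × 0.770 × 1.512 = 0.3190
  σ(I1,I3) = 0.180 × 0.770 × 1.069 = 0.1482
  σ(I1,I4) = 0.049 × 0.770 × 0.985 = 0.0372
  σ(I2,I3) = 0.093 × 1.512 × 1.069 = 0.1503
  σ(I2,I4) = 0.064 × 1.512 × 0.985 = 0.0953
  σ(I3,I4) = 0.310 × 1.069 × 0.985 = 0.3264
σ²_T = Σσ²ᵢ + 2·Σσ_ij = 4.9920 + 2 × 1.0764 = 7.1448
α = (4/3)·(1 − 4.9920/7.1448) = 0.40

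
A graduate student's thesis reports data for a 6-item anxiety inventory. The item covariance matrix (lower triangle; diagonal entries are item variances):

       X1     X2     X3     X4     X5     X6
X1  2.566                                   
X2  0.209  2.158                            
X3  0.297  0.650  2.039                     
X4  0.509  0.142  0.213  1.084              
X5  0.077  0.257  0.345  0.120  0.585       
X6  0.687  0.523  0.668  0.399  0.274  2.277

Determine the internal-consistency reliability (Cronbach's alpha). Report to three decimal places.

Σσᵢ² = 2.566 + 2.158 + 2.039 + 1.084 + 0.585 + 2.277 = 10.709
Sum of off-diagonal covariances = 5.370
σ²_T = 10.709 + 2 × 5.370 = 21.449
α = (k/(k−1))·(1 − Σσᵢ²/σ²_T) = (6/5)·(1 − 10.709/21.449) = 0.601

Cronbach's alpha = 0.601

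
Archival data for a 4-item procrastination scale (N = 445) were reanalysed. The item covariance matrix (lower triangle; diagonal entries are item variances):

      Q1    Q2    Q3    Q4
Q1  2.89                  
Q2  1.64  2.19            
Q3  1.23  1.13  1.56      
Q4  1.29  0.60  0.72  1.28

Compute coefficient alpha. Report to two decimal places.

α = 0.83

sum of item variances = 2.89 + 2.19 + 1.56 + 1.28 = 7.92
Σ_{i<j} σ_ij = 6.61
Var(T) = 7.92 + 2 × 6.61 = 21.14
α = (k/(k−1))·(1 − sum of item variances/Var(T)) = (4/3)·(1 − 7.92/21.14) = 0.83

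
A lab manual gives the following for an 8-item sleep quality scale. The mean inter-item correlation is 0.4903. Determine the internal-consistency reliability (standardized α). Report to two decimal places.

α = 0.88

Standardized α = k·r̄ / (1 + (k−1)·r̄) = 8 × 0.4903 / (1 + 7 × 0.4903)
  = 3.9224 / 4.4321 = 0.88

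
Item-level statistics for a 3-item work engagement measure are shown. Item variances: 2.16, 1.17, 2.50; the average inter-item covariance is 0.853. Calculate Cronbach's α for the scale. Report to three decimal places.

Σσᵢ² = 2.16 + 1.17 + 2.50 = 5.83
Sum of the 3 distinct covariances = 3 × 0.853 = 2.559
Var(T) = Σσᵢ² + 2·Σcov = 5.83 + 2 × 2.559 = 10.948
α = (3/2)·(1 − 5.83/10.948) = 0.701

α = 0.701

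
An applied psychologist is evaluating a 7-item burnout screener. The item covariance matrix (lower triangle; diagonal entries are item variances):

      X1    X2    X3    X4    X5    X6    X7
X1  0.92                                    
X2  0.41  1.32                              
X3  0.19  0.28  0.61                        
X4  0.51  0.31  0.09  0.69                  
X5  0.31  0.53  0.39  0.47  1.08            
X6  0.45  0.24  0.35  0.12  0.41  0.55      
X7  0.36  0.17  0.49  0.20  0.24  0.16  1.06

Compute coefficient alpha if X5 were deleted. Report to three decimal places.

Remaining items: X1, X2, X3, X4, X6, X7 (k = 6).
sum of item variances = 0.92 + 1.32 + 0.61 + 0.69 + 0.55 + 1.06 = 5.15
σ²_total = 5.15 + 2 × 4.33 = 13.81
α (item deleted) = (6/5)·(1 − 5.15/13.81) = 0.752

α = 0.752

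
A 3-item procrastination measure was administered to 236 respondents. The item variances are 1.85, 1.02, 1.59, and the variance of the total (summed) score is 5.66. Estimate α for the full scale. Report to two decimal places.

α = 0.32

sum of item variances = 1.85 + 1.02 + 1.59 = 4.46
α = (k/(k−1))·(1 − sum of item variances/σ²_total) = (3/2)·(1 − 4.46/5.66) = 0.32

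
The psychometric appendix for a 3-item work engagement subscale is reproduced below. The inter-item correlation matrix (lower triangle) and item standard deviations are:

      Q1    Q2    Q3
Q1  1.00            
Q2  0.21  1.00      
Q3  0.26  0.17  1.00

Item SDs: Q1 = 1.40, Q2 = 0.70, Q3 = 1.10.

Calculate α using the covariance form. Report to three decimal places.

α = 0.431

Σσ²ᵢ = 1.40² + 0.70² + 1.10² = 3.6600
Covariances σ_ij = r_ij · s_i · s_j:
  σ(Q1,Q2) = 0.21 × 1.40 × 0.70 = 0.2058
  σ(Q1,Q3) = 0.26 × 1.40 × 1.10 = 0.4004
  σ(Q2,Q3) = 0.17 × 0.70 × 1.10 = 0.1309
σ²_T = Σσ²ᵢ + 2·Σσ_ij = 3.6600 + 2 × 0.7371 = 5.1342
α = (3/2)·(1 − 3.6600/5.1342) = 0.431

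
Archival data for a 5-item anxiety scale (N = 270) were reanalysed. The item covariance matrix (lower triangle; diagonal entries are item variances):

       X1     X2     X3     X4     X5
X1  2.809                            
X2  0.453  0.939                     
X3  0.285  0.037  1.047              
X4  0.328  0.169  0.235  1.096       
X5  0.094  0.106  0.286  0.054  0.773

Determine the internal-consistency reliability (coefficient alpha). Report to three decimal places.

ΣVar(i) = 2.809 + 0.939 + 1.047 + 1.096 + 0.773 = 6.664
Σ_{i<j} σ_ij = 2.047
σ²_total = 6.664 + 2 × 2.047 = 10.758
α = (k/(k−1))·(1 − ΣVar(i)/σ²_total) = (5/4)·(1 − 6.664/10.758) = 0.476

α = 0.476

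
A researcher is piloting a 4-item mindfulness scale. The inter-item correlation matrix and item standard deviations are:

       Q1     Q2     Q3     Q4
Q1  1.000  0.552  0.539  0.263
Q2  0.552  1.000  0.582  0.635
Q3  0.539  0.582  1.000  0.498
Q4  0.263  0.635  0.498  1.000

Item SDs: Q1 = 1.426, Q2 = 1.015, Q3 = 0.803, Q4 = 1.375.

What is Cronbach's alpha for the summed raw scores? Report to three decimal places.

Cronbach's alpha = 0.771

Σσ²ᵢ = 1.426² + 1.015² + 0.803² + 1.375² = 5.5991
Covariances σ_ij = r_ij · s_i · s_j:
  σ(Q1,Q2) = 0.552 × 1.426 × 1.015 = 0.7990
  σ(Q1,Q3) = 0.539 × 1.426 × 0.803 = 0.6172
  σ(Q1,Q4) = 0.263 × 1.426 × 1.375 = 0.5157
  σ(Q2,Q3) = 0.582 × 1.015 × 0.803 = 0.4744
  σ(Q2,Q4) = 0.635 × 1.015 × 1.375 = 0.8862
  σ(Q3,Q4) = 0.498 × 0.803 × 1.375 = 0.5499
σ²_T = Σσ²ᵢ + 2·Σσ_ij = 5.5991 + 2 × 3.8424 = 13.2839
α = (4/3)·(1 − 5.5991/13.2839) = 0.771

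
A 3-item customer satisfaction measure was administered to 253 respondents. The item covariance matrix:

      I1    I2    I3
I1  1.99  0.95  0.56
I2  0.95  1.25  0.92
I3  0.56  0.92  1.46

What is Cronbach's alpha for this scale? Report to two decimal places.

Σσᵢ² = 1.99 + 1.25 + 1.46 = 4.70
Σ_{i<j} σ_ij = 2.43
σ²_total = 4.70 + 2 × 2.43 = 9.56
α = (k/(k−1))·(1 − Σσᵢ²/σ²_total) = (3/2)·(1 − 4.70/9.56) = 0.76

Cronbach's alpha = 0.76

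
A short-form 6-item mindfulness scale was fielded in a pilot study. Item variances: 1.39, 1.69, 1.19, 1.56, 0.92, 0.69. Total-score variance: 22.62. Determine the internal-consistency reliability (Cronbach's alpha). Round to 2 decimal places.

Cronbach's alpha = 0.81

ΣVar(i) = 1.39 + 1.69 + 1.19 + 1.56 + 0.92 + 0.69 = 7.44
α = (k/(k−1))·(1 − ΣVar(i)/Var(T)) = (6/5)·(1 − 7.44/22.62) = 0.81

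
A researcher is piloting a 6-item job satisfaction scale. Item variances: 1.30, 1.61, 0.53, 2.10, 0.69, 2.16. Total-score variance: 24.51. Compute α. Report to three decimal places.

Σσ²ᵢ = 1.30 + 1.61 + 0.53 + 2.10 + 0.69 + 2.16 = 8.39
α = (k/(k−1))·(1 − Σσ²ᵢ/σ²_total) = (6/5)·(1 − 8.39/24.51) = 0.789

α = 0.789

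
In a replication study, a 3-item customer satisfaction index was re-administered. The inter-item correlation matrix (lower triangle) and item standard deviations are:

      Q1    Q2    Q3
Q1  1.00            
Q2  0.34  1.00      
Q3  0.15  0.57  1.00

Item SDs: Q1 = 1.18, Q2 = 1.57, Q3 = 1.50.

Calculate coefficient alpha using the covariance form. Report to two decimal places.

coefficient alpha = 0.63

Σσ²ᵢ = 1.18² + 1.57² + 1.50² = 6.1073
Covariances σ_ij = r_ij · s_i · s_j:
  σ(Q1,Q2) = 0.34 × 1.18 × 1.57 = 0.6299
  σ(Q1,Q3) = 0.15 × 1.18 × 1.50 = 0.2655
  σ(Q2,Q3) = 0.57 × 1.57 × 1.50 = 1.3423
σ²_T = Σσ²ᵢ + 2·Σσ_ij = 6.1073 + 2 × 2.2377 = 10.5827
α = (3/2)·(1 − 6.1073/10.5827) = 0.63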